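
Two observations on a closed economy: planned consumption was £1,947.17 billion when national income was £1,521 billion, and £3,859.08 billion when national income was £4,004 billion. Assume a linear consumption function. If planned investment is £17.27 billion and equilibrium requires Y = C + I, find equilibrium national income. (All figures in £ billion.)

Y = 3449

MPC = (3859.08 − 1947.17)/(4004 − 1521) = 1911.91/2483 = 0.77
a = 1947.17 − 0.77(1521) = 776
Equilibrium: Y = 776 + 0.77Y + 17.27
0.23Y = 793.27, so Y = 793.27/0.23 = 3449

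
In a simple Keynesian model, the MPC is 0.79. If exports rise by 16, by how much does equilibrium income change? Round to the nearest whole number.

ΔY ≈ 76

The multiplier is 1/(1 − MPC) = 1/0.21.
ΔY = 16/0.21 = 76.19 ≈ 76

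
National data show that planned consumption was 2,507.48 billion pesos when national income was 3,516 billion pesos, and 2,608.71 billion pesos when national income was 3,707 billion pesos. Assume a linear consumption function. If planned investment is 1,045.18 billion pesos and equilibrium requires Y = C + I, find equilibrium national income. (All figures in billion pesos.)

Y = 3594

MPC = (2608.71 − 2507.48)/(3707 − 3516) = 101.23/191 = 0.53
a = 2507.48 − 0.53(3516) = 644
Equilibrium: Y = 644 + 0.53Y + 1045.18
0.47Y = 1689.18, so Y = 1689.18/0.47 = 3594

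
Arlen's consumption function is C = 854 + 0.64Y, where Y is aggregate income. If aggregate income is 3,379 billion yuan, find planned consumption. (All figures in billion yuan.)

C = 3016.56

C = 854 + 0.64(3379) = 854 + 2162.56 = 3016.56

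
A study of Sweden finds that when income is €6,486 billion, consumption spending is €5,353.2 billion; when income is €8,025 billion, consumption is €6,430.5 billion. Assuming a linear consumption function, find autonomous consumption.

MPC = ΔC/ΔY = (6430.5 − 5353.2)/(8025 − 6486) = 1077.3/1539 = 0.7
a = C − MPC·Y = 5353.2 − 0.7(6486) = 5353.2 − 4540.2 = 813

a = 813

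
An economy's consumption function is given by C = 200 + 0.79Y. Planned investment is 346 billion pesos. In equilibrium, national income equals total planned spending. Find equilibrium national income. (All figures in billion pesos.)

Y = C + I = 200 + 0.79Y + 346
Y − 0.79Y = 546
0.21Y = 546, so Y = 546/0.21 = 2600

Y = 2600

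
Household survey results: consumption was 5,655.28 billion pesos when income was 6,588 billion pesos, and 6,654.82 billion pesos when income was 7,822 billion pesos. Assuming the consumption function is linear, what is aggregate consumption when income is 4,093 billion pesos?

MPC = (6654.82 − 5655.28)/(7822 − 6588) = 999.54/1234 = 0.81
a = 5655.28 − 0.81(6588) = 5655.28 − 5336.28 = 319
C = 319 + 0.81(4093) = 319 + 3315.33 = 3634.33

C = 3634.33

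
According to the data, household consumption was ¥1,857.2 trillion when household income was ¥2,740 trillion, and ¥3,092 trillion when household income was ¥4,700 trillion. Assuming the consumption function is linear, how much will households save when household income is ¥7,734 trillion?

MPC = (3092 − 1857.2)/(4700 − 2740) = 1234.8/1960 = 0.63
a = 1857.2 − 0.63(2740) = 1857.2 − 1726.2 = 131
C = 131 + 0.63(7734) = 5003.42
S = 7734 − 5003.42 = 2730.58

S = 2730.58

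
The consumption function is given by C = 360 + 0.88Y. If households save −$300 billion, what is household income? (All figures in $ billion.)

Y = 500

S = Y − C = -360 + 0.12Y
-360 + 0.12Y = -300, so 0.12Y = 60 and Y = 500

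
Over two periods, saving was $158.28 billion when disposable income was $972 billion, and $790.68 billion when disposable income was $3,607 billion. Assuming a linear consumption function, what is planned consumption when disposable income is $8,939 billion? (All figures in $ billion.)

C = 6868.64

MPS = ΔS/ΔY = (790.68 − 158.28)/(3607 − 972) = 632.4/2635 = 0.24
MPC = 1 − MPS = 0.76
Autonomous saving = 158.28 − 0.24(972) = -75, so a = 75
C = 75 + 0.76(8939) = 75 + 6793.64 = 6868.64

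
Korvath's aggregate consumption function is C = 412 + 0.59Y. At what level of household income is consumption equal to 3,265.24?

412 + 0.59Y = 3265.24
0.59Y = 2853.24, so Y = 2853.24/0.59 = 4836

Y = 4836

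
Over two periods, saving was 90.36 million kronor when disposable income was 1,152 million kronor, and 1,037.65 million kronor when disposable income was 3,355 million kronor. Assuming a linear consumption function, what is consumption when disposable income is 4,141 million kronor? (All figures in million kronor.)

MPS = ΔS/ΔY = (1037.65 − 90.36)/(3355 − 1152) = 947.29/2203 = 0.43
MPC = 1 − MPS = 0.57
Autonomous saving = 90.36 − 0.43(1152) = -405, so a = 405
C = 405 + 0.57(4141) = 405 + 2360.37 = 2765.37

C = 2765.37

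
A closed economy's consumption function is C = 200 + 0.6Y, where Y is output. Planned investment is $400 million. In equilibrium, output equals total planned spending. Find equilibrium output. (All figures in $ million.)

Y = 1500

Y = C + I = 200 + 0.6Y + 400
Y − 0.6Y = 600
0.4Y = 600, so Y = 600/0.4 = 1500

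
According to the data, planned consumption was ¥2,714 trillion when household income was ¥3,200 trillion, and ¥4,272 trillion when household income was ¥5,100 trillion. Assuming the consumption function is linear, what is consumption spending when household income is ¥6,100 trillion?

C = 5092

MPC = (4272 − 2714)/(5100 − 3200) = 1558/1900 = 0.82
a = 2714 − 0.82(3200) = 2714 − 2624 = 90
C = 90 + 0.82(6100) = 90 + 5002 = 5092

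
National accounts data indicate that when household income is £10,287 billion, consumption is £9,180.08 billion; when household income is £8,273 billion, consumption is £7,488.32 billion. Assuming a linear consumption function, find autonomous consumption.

MPC = ΔC/ΔY = (9180.08 − 7488.32)/(10287 − 8273) = 1691.76/2014 = 0.84
a = C − MPC·Y = 7488.32 − 0.84(8273) = 7488.32 − 6949.32 = 539

a = 539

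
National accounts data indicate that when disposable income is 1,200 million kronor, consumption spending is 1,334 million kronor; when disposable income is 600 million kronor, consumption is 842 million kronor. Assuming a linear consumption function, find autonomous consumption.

a = 350

MPC = ΔC/ΔY = (1334 − 842)/(1200 − 600) = 492/600 = 0.82
a = C − MPC·Y = 842 − 0.82(600) = 842 − 492 = 350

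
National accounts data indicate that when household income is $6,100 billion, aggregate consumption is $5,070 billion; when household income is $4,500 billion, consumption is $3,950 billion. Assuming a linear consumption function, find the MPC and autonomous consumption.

MPC = 0.7; a = 800

MPC = ΔC/ΔY = (5070 − 3950)/(6100 − 4500) = 1120/1600 = 0.7
a = C − MPC·Y = 3950 − 0.7(4500) = 3950 − 3150 = 800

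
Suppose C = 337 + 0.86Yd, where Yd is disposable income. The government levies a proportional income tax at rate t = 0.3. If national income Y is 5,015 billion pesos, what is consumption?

C = 3356.03

Yd = (1 − 0.3)(5015) = 0.7(5015) = 3510.5
C = 337 + 0.86(3510.5) = 337 + 3019.03 = 3356.03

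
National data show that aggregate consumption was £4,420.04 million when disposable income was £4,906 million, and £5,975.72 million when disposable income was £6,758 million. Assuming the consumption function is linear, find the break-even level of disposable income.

Y = 1868.75

MPC = (5975.72 − 4420.04)/(6758 − 4906) = 1555.68/1852 = 0.84
a = 4420.04 − 0.84(4906) = 4420.04 − 4121.04 = 299
Break-even: Y = a/(1−MPC) = 299/0.16 = 1868.75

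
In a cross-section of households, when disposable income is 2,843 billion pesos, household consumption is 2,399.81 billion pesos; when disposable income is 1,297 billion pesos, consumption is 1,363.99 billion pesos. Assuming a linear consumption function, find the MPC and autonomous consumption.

MPC = ΔC/ΔY = (2399.81 − 1363.99)/(2843 − 1297) = 1035.82/1546 = 0.67
a = C − MPC·Y = 1363.99 − 0.67(1297) = 1363.99 − 868.99 = 495

MPC = 0.67; a = 495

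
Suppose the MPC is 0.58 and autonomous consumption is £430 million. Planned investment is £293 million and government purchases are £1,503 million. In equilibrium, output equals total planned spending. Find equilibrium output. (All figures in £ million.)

Y = C + I + G = 430 + 0.58Y + 293 + 1503
Y − 0.58Y = 2226
0.42Y = 2226, so Y = 2226/0.42 = 5300

Y = 5300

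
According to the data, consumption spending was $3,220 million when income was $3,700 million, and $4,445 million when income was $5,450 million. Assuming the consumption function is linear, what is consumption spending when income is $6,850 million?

C = 5425

MPC = (4445 − 3220)/(5450 − 3700) = 1225/1750 = 0.7
a = 3220 − 0.7(3700) = 3220 − 2590 = 630
C = 630 + 0.7(6850) = 630 + 4795 = 5425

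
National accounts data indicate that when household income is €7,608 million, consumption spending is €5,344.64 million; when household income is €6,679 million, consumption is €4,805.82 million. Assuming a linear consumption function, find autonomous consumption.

MPC = ΔC/ΔY = (5344.64 − 4805.82)/(7608 − 6679) = 538.82/929 = 0.58
a = C − MPC·Y = 4805.82 − 0.58(6679) = 4805.82 − 3873.82 = 932

a = 932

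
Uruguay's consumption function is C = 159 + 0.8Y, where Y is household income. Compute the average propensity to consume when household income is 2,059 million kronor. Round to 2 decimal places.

C = 159 + 0.8(2059) = 1806.2
APC = C/Y = 1806.2/2059 = 0.88

APC = 0.88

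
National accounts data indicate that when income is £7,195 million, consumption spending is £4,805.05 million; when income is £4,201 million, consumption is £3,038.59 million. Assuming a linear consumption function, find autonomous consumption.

MPC = ΔC/ΔY = (4805.05 − 3038.59)/(7195 − 4201) = 1766.46/2994 = 0.59
a = C − MPC·Y = 3038.59 − 0.59(4201) = 3038.59 − 2478.59 = 560

a = 560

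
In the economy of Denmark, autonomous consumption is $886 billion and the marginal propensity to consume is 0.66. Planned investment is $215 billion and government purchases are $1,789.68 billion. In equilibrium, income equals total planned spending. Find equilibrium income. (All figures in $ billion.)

Y = 8502

Y = C + I + G = 886 + 0.66Y + 215 + 1789.68
Y − 0.66Y = 2890.68
0.34Y = 2890.68, so Y = 2890.68/0.34 = 8502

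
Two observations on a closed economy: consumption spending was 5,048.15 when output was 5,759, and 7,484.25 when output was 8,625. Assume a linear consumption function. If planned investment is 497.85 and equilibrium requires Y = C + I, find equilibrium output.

Y = 4339

MPC = (7484.25 − 5048.15)/(8625 − 5759) = 2436.1/2866 = 0.85
a = 5048.15 − 0.85(5759) = 153
Equilibrium: Y = 153 + 0.85Y + 497.85
0.15Y = 650.85, so Y = 650.85/0.15 = 4339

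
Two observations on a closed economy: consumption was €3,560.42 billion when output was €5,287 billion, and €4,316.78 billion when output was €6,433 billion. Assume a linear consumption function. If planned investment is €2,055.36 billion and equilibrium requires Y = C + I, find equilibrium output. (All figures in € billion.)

MPC = (4316.78 − 3560.42)/(6433 − 5287) = 756.36/1146 = 0.66
a = 3560.42 − 0.66(5287) = 71
Equilibrium: Y = 71 + 0.66Y + 2055.36
0.34Y = 2126.36, so Y = 2126.36/0.34 = 6254

Y = 6254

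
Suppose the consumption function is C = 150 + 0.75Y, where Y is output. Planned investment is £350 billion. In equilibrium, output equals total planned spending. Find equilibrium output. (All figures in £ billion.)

Y = C + I = 150 + 0.75Y + 350
Y − 0.75Y = 500
0.25Y = 500, so Y = 500/0.25 = 2000

Y = 2000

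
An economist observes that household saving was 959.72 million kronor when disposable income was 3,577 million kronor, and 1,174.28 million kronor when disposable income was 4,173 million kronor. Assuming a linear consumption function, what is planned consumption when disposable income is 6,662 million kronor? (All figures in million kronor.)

MPS = ΔS/ΔY = (1174.28 − 959.72)/(4173 − 3577) = 214.56/596 = 0.36
MPC = 1 − MPS = 0.64
Autonomous saving = 959.72 − 0.36(3577) = -328, so a = 328
C = 328 + 0.64(6662) = 328 + 4263.68 = 4591.68

C = 4591.68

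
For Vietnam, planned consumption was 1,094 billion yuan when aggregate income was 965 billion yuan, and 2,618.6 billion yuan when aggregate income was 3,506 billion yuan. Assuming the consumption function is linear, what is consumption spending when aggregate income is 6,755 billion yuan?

MPC = (2618.6 − 1094)/(3506 − 965) = 1524.6/2541 = 0.6
a = 1094 − 0.6(965) = 1094 − 579 = 515
C = 515 + 0.6(6755) = 515 + 4053 = 4568

C = 4568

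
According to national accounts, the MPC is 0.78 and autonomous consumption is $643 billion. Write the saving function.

S = Y − C = Y − (643 + 0.78Y) = -643 + (1 − 0.78)Y

S = -643 + 0.22Y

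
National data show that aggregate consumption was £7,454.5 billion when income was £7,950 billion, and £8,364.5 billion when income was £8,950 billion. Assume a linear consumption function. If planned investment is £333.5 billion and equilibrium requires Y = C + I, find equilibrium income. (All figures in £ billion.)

MPC = (8364.5 − 7454.5)/(8950 − 7950) = 910/1000 = 0.91
a = 7454.5 − 0.91(7950) = 220
Equilibrium: Y = 220 + 0.91Y + 333.5
0.09Y = 553.5, so Y = 553.5/0.09 = 6150

Y = 6150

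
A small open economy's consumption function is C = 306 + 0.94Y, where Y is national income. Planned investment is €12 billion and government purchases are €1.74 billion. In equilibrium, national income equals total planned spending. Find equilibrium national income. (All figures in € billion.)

Y = C + I + G = 306 + 0.94Y + 12 + 1.74
Y − 0.94Y = 319.74
0.06Y = 319.74, so Y = 319.74/0.06 = 5329

Y = 5329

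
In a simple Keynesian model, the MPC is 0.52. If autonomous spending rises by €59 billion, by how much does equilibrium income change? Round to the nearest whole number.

ΔY ≈ 123

The multiplier is 1/(1 − MPC) = 1/0.48.
ΔY = 59/0.48 = 122.92 ≈ 123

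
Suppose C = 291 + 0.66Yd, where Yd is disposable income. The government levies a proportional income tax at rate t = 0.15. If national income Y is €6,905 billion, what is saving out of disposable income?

S = 1704.545

Yd = (1 − 0.15)(6905) = 0.85(6905) = 5869.25
C = 291 + 0.66(5869.25) = 291 + 3873.705 = 4164.705
S = Yd − C = 5869.25 − 4164.705 = 1704.545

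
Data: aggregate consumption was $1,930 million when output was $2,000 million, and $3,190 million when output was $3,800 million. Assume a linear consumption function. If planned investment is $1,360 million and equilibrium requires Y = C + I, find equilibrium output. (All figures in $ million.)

MPC = (3190 − 1930)/(3800 − 2000) = 1260/1800 = 0.7
a = 1930 − 0.7(2000) = 530
Equilibrium: Y = 530 + 0.7Y + 1360
0.3Y = 1890, so Y = 1890/0.3 = 6300

Y = 6300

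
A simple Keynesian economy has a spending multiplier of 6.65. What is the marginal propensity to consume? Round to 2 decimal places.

MPC = 0.85

k = 1/(1 − MPC), so 1 − MPC = 1/k = 1/6.65 = 0.1504
MPC = 1 − 0.1504 = 0.85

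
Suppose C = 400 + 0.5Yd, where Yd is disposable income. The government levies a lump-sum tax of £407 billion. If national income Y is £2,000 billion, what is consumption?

C = 1196.5

Yd = Y − T = 2000 − 407 = 1593
C = 400 + 0.5(1593) = 400 + 796.5 = 1196.5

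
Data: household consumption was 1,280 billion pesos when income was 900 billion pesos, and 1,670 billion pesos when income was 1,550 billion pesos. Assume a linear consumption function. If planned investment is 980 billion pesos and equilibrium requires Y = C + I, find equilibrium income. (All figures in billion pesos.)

Y = 4300

MPC = (1670 − 1280)/(1550 − 900) = 390/650 = 0.6
a = 1280 − 0.6(900) = 740
Equilibrium: Y = 740 + 0.6Y + 980
0.4Y = 1720, so Y = 1720/0.4 = 4300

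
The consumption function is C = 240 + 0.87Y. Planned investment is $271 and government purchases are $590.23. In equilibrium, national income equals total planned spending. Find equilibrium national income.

Y = C + I + G = 240 + 0.87Y + 271 + 590.23
Y − 0.87Y = 1101.23
0.13Y = 1101.23, so Y = 1101.23/0.13 = 8471

Y = 8471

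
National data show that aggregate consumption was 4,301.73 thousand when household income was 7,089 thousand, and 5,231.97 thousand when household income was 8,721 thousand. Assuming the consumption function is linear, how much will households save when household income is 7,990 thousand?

MPC = (5231.97 − 4301.73)/(8721 − 7089) = 930.24/1632 = 0.57
a = 4301.73 − 0.57(7089) = 4301.73 − 4040.73 = 261
C = 261 + 0.57(7990) = 4815.3
S = 7990 − 4815.3 = 3174.7

S = 3174.7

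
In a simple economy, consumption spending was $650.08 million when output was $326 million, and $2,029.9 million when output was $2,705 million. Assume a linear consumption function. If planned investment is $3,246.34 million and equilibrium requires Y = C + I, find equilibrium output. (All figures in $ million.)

Y = 8827

MPC = (2029.9 − 650.08)/(2705 − 326) = 1379.82/2379 = 0.58
a = 650.08 − 0.58(326) = 461
Equilibrium: Y = 461 + 0.58Y + 3246.34
0.42Y = 3707.34, so Y = 3707.34/0.42 = 8827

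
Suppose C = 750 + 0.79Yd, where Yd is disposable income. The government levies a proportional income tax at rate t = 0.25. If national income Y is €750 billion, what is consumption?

Yd = (1 − 0.25)(750) = 0.75(750) = 562.5
C = 750 + 0.79(562.5) = 750 + 444.375 = 1194.375

C = 1194.375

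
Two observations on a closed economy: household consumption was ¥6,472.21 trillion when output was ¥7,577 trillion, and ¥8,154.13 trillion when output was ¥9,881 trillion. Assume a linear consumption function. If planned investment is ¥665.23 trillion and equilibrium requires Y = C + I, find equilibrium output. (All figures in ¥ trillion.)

MPC = (8154.13 − 6472.21)/(9881 − 7577) = 1681.92/2304 = 0.73
a = 6472.21 − 0.73(7577) = 941
Equilibrium: Y = 941 + 0.73Y + 665.23
0.27Y = 1606.23, so Y = 1606.23/0.27 = 5949

Y = 5949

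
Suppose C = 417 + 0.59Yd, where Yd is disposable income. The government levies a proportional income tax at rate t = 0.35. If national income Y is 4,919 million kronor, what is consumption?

C = 2303.4365

Yd = (1 − 0.35)(4919) = 0.65(4919) = 3197.35
C = 417 + 0.59(3197.35) = 417 + 1886.4365 = 2303.4365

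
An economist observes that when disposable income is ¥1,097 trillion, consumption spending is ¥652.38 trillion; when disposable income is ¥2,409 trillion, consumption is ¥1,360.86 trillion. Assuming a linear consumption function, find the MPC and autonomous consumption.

MPC = ΔC/ΔY = (1360.86 − 652.38)/(2409 − 1097) = 708.48/1312 = 0.54
a = C − MPC·Y = 652.38 − 0.54(1097) = 652.38 − 592.38 = 60

MPC = 0.54; a = 60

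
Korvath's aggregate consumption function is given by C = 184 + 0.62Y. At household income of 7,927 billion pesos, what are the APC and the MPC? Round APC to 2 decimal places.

APC = 0.64; MPC = 0.62

MPC = 0.62 (the slope of the consumption function)
C = 184 + 0.62(7927) = 5098.74, so APC = 5098.74/7927 = 0.64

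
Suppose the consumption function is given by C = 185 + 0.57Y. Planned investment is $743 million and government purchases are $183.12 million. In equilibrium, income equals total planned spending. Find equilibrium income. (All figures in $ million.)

Y = 2584

Y = C + I + G = 185 + 0.57Y + 743 + 183.12
Y − 0.57Y = 1111.12
0.43Y = 1111.12, so Y = 1111.12/0.43 = 2584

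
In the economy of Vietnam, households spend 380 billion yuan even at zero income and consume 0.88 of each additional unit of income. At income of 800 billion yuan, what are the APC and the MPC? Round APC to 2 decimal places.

MPC = 0.88 (the slope of the consumption function)
C = 380 + 0.88(800) = 1084, so APC = 1084/800 = 1.36

APC = 1.36; MPC = 0.88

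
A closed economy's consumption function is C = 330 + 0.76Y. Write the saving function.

S = -330 + 0.24Y

S = Y − C = Y − (330 + 0.76Y) = -330 + (1 − 0.76)Y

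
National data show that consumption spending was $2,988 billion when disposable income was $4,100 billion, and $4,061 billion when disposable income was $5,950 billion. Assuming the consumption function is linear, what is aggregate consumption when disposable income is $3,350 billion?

MPC = (4061 − 2988)/(5950 − 4100) = 1073/1850 = 0.58
a = 2988 − 0.58(4100) = 2988 − 2378 = 610
C = 610 + 0.58(3350) = 610 + 1943 = 2553

C = 2553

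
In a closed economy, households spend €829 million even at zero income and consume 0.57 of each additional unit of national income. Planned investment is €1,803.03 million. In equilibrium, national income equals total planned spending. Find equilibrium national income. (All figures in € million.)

Y = C + I = 829 + 0.57Y + 1803.03
Y − 0.57Y = 2632.03
0.43Y = 2632.03, so Y = 2632.03/0.43 = 6121

Y = 6121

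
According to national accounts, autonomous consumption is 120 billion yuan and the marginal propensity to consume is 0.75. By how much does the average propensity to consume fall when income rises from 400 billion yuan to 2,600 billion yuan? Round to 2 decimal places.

ΔAPC = 0.25

At Y = 400: C = 120 + 0.75(400) = 420, APC = 420/400 = 1.050
At Y = 2600: C = 2070, APC = 2070/2600 = 0.796
Fall in APC = 1.050 − 0.796 = 0.254 ≈ 0.25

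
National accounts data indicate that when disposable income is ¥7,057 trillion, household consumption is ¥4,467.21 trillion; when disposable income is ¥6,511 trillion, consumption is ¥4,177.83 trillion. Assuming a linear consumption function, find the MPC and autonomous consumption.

MPC = ΔC/ΔY = (4467.21 − 4177.83)/(7057 − 6511) = 289.38/546 = 0.53
a = C − MPC·Y = 4177.83 − 0.53(6511) = 4177.83 − 3450.83 = 727

MPC = 0.53; a = 727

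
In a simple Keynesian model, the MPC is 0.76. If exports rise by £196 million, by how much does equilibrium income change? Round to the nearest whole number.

The multiplier is 1/(1 − MPC) = 1/0.24.
ΔY = 196/0.24 = 816.67 ≈ 817

ΔY ≈ 817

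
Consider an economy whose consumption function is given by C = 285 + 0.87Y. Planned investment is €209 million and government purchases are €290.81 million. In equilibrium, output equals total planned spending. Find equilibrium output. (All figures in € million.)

Y = C + I + G = 285 + 0.87Y + 209 + 290.81
Y − 0.87Y = 784.81
0.13Y = 784.81, so Y = 784.81/0.13 = 6037

Y = 6037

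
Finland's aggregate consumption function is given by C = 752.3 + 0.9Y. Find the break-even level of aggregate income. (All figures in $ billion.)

At break-even, C = Y: 752.3 + 0.9Y = Y
0.1Y = 752.3, so Y = 752.3/0.1 = 7523

Y = 7523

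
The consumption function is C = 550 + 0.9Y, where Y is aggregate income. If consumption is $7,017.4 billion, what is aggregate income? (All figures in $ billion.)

550 + 0.9Y = 7017.4
0.9Y = 6467.4, so Y = 6467.4/0.9 = 7186

Y = 7186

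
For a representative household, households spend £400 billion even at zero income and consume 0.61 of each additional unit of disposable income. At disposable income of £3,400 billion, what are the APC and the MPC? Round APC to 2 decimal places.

MPC = 0.61 (the slope of the consumption function)
C = 400 + 0.61(3400) = 2474, so APC = 2474/3400 = 0.73

APC = 0.73; MPC = 0.61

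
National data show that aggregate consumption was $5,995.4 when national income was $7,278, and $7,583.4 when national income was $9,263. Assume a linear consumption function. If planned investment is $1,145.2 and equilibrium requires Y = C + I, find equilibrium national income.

Y = 6591

MPC = (7583.4 − 5995.4)/(9263 − 7278) = 1588/1985 = 0.8
a = 5995.4 − 0.8(7278) = 173
Equilibrium: Y = 173 + 0.8Y + 1145.2
0.2Y = 1318.2, so Y = 1318.2/0.2 = 6591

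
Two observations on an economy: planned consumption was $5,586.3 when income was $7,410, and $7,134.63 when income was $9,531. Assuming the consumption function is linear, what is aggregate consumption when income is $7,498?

MPC = (7134.63 − 5586.3)/(9531 − 7410) = 1548.33/2121 = 0.73
a = 5586.3 − 0.73(7410) = 5586.3 − 5409.3 = 177
C = 177 + 0.73(7498) = 177 + 5473.54 = 5650.54

C = 5650.54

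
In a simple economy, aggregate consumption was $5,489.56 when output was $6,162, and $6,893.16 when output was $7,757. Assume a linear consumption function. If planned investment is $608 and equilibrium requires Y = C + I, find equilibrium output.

MPC = (6893.16 − 5489.56)/(7757 − 6162) = 1403.6/1595 = 0.88
a = 5489.56 − 0.88(6162) = 67
Equilibrium: Y = 67 + 0.88Y + 608
0.12Y = 675, so Y = 675/0.12 = 5625

Y = 5625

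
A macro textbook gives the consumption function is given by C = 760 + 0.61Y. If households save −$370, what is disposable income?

Y = 1000

S = Y − C = -760 + 0.39Y
-760 + 0.39Y = -370, so 0.39Y = 390 and Y = 1000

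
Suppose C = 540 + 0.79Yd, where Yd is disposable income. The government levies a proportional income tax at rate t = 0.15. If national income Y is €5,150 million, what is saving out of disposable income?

Yd = (1 − 0.15)(5150) = 0.85(5150) = 4377.5
C = 540 + 0.79(4377.5) = 540 + 3458.225 = 3998.225
S = Yd − C = 4377.5 − 3998.225 = 379.275

S = 379.275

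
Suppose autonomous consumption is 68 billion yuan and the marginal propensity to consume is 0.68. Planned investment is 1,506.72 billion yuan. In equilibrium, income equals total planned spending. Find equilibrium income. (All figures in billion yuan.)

Y = 4921

Y = C + I = 68 + 0.68Y + 1506.72
Y − 0.68Y = 1574.72
0.32Y = 1574.72, so Y = 1574.72/0.32 = 4921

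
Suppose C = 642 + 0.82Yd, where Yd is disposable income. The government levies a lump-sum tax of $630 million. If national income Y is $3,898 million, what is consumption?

C = 3321.76

Yd = Y − T = 3898 − 630 = 3268
C = 642 + 0.82(3268) = 642 + 2679.76 = 3321.76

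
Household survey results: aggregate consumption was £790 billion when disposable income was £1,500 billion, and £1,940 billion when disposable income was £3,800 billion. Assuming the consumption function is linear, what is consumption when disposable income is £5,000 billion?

C = 2540

MPC = (1940 − 790)/(3800 − 1500) = 1150/2300 = 0.5
a = 790 − 0.5(1500) = 790 − 750 = 40
C = 40 + 0.5(5000) = 40 + 2500 = 2540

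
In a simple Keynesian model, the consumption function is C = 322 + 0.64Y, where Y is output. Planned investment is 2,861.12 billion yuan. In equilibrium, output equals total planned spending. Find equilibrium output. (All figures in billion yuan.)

Y = C + I = 322 + 0.64Y + 2861.12
Y − 0.64Y = 3183.12
0.36Y = 3183.12, so Y = 3183.12/0.36 = 8842

Y = 8842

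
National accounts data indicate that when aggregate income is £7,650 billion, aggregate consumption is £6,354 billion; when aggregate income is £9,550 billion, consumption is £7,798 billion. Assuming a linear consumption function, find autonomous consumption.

MPC = ΔC/ΔY = (7798 − 6354)/(9550 − 7650) = 1444/1900 = 0.76
a = C − MPC·Y = 6354 − 0.76(7650) = 6354 − 5814 = 540

a = 540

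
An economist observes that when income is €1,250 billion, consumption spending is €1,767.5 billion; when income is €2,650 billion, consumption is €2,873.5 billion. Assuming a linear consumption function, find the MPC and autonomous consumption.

MPC = 0.79; a = 780

MPC = ΔC/ΔY = (2873.5 − 1767.5)/(2650 − 1250) = 1106/1400 = 0.79
a = C − MPC·Y = 1767.5 − 0.79(1250) = 1767.5 − 987.5 = 780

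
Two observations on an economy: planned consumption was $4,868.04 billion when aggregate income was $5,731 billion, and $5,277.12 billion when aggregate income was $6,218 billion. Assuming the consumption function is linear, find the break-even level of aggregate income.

MPC = (5277.12 − 4868.04)/(6218 − 5731) = 409.08/487 = 0.84
a = 4868.04 − 0.84(5731) = 4868.04 − 4814.04 = 54
Break-even: Y = a/(1−MPC) = 54/0.16 = 337.5

Y = 337.5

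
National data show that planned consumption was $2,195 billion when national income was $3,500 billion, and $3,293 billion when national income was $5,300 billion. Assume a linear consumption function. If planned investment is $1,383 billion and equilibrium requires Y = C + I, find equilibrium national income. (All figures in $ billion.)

MPC = (3293 − 2195)/(5300 − 3500) = 1098/1800 = 0.61
a = 2195 − 0.61(3500) = 60
Equilibrium: Y = 60 + 0.61Y + 1383
0.39Y = 1443, so Y = 1443/0.39 = 3700

Y = 3700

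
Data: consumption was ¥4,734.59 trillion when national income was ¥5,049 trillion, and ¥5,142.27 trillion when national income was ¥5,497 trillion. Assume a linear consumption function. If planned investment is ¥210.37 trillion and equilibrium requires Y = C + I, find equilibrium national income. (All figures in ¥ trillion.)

MPC = (5142.27 − 4734.59)/(5497 − 5049) = 407.68/448 = 0.91
a = 4734.59 − 0.91(5049) = 140
Equilibrium: Y = 140 + 0.91Y + 210.37
0.09Y = 350.37, so Y = 350.37/0.09 = 3893

Y = 3893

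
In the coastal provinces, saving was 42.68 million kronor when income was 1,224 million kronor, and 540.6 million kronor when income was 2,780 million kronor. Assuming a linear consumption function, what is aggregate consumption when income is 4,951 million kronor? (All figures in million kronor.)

MPS = ΔS/ΔY = (540.6 − 42.68)/(2780 − 1224) = 497.92/1556 = 0.32
MPC = 1 − MPS = 0.68
Autonomous saving = 42.68 − 0.32(1224) = -349, so a = 349
C = 349 + 0.68(4951) = 349 + 3366.68 = 3715.68

C = 3715.68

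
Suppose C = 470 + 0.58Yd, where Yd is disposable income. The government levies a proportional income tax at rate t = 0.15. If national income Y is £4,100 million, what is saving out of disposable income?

Yd = (1 − 0.15)(4100) = 0.85(4100) = 3485
C = 470 + 0.58(3485) = 470 + 2021.3 = 2491.3
S = Yd − C = 3485 − 2491.3 = 993.7

S = 993.7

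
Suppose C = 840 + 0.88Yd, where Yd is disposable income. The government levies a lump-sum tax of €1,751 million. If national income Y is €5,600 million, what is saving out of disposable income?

Yd = Y − T = 5600 − 1751 = 3849
C = 840 + 0.88(3849) = 840 + 3387.12 = 4227.12
S = Yd − C = 3849 − 4227.12 = -378.12

S = -378.12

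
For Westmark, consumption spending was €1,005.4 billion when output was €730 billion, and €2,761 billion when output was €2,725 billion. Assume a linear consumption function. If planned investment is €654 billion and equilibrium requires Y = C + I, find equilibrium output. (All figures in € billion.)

Y = 8475

MPC = (2761 − 1005.4)/(2725 − 730) = 1755.6/1995 = 0.88
a = 1005.4 − 0.88(730) = 363
Equilibrium: Y = 363 + 0.88Y + 654
0.12Y = 1017, so Y = 1017/0.12 = 8475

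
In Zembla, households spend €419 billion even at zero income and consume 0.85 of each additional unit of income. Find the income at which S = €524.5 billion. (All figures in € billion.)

S = Y − C = -419 + 0.15Y
-419 + 0.15Y = 524.5, so 0.15Y = 943.5 and Y = 6290

Y = 6290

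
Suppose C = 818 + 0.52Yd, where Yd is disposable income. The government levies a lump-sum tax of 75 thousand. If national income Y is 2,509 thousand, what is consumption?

C = 2083.68

Yd = Y − T = 2509 − 75 = 2434
C = 818 + 0.52(2434) = 818 + 1265.68 = 2083.68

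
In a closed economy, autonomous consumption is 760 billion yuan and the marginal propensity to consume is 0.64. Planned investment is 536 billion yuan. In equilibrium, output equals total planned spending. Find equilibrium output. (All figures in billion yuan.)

Y = C + I = 760 + 0.64Y + 536
Y − 0.64Y = 1296
0.36Y = 1296, so Y = 1296/0.36 = 3600

Y = 3600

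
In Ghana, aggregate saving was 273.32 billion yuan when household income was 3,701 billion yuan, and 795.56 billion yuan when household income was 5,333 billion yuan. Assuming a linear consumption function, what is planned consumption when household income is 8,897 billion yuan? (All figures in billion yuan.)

C = 6960.96

MPS = ΔS/ΔY = (795.56 − 273.32)/(5333 − 3701) = 522.24/1632 = 0.32
MPC = 1 − MPS = 0.68
Autonomous saving = 273.32 − 0.32(3701) = -911, so a = 911
C = 911 + 0.68(8897) = 911 + 6049.96 = 6960.96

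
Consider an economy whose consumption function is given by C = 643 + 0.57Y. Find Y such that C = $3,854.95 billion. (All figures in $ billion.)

Y = 5635

643 + 0.57Y = 3854.95
0.57Y = 3211.95, so Y = 3211.95/0.57 = 5635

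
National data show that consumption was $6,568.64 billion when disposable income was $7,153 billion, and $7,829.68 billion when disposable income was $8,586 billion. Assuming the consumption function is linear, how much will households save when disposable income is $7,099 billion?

MPC = (7829.68 − 6568.64)/(8586 − 7153) = 1261.04/1433 = 0.88
a = 6568.64 − 0.88(7153) = 6568.64 − 6294.64 = 274
C = 274 + 0.88(7099) = 6521.12
S = 7099 − 6521.12 = 577.88

S = 577.88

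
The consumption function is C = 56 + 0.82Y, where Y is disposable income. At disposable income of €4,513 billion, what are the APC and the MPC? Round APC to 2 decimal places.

APC = 0.83; MPC = 0.82

MPC = 0.82 (the slope of the consumption function)
C = 56 + 0.82(4513) = 3756.66, so APC = 3756.66/4513 = 0.83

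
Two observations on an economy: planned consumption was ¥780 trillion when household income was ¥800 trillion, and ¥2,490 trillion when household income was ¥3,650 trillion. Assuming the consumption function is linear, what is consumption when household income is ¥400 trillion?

C = 540

MPC = (2490 − 780)/(3650 − 800) = 1710/2850 = 0.6
a = 780 − 0.6(800) = 780 − 480 = 300
C = 300 + 0.6(400) = 300 + 240 = 540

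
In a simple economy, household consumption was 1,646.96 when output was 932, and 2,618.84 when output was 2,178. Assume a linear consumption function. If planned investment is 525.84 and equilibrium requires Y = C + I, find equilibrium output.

MPC = (2618.84 − 1646.96)/(2178 − 932) = 971.88/1246 = 0.78
a = 1646.96 − 0.78(932) = 920
Equilibrium: Y = 920 + 0.78Y + 525.84
0.22Y = 1445.84, so Y = 1445.84/0.22 = 6572

Y = 6572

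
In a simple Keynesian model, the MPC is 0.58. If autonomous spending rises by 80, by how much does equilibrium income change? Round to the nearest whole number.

The multiplier is 1/(1 − MPC) = 1/0.42.
ΔY = 80/0.42 = 190.48 ≈ 190

ΔY ≈ 190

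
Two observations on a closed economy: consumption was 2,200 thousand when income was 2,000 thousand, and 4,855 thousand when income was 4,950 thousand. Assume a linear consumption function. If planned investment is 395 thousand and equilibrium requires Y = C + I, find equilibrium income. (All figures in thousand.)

MPC = (4855 − 2200)/(4950 − 2000) = 2655/2950 = 0.9
a = 2200 − 0.9(2000) = 400
Equilibrium: Y = 400 + 0.9Y + 395
0.1Y = 795, so Y = 795/0.1 = 7950

Y = 7950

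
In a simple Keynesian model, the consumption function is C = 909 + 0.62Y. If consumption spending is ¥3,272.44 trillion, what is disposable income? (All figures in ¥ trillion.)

Y = 3812

909 + 0.62Y = 3272.44
0.62Y = 2363.44, so Y = 2363.44/0.62 = 3812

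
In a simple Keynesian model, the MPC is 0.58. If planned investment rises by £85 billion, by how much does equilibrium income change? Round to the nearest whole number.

The multiplier is 1/(1 − MPC) = 1/0.42.
ΔY = 85/0.42 = 202.38 ≈ 202

ΔY ≈ 202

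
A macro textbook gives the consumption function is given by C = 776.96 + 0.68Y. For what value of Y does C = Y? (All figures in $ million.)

Y = 2428

At break-even, C = Y: 776.96 + 0.68Y = Y
0.32Y = 776.96, so Y = 776.96/0.32 = 2428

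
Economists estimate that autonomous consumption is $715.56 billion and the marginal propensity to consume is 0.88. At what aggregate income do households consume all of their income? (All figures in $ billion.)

At break-even, C = Y: 715.56 + 0.88Y = Y
0.12Y = 715.56, so Y = 715.56/0.12 = 5963

Y = 5963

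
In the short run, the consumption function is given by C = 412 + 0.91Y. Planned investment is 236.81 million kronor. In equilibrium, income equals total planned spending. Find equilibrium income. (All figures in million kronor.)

Y = C + I = 412 + 0.91Y + 236.81
Y − 0.91Y = 648.81
0.09Y = 648.81, so Y = 648.81/0.09 = 7209

Y = 7209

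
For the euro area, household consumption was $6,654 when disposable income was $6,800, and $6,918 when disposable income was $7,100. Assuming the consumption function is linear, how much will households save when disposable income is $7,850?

S = 272

MPC = (6918 − 6654)/(7100 − 6800) = 264/300 = 0.88
a = 6654 − 0.88(6800) = 6654 − 5984 = 670
C = 670 + 0.88(7850) = 7578
S = 7850 − 7578 = 272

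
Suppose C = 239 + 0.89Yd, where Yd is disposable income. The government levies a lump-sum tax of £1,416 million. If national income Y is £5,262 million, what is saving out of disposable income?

Yd = Y − T = 5262 − 1416 = 3846
C = 239 + 0.89(3846) = 239 + 3422.94 = 3661.94
S = Yd − C = 3846 − 3661.94 = 184.06

S = 184.06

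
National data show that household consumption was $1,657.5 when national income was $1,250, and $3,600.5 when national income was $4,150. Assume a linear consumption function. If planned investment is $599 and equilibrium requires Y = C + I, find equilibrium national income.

MPC = (3600.5 − 1657.5)/(4150 − 1250) = 1943/2900 = 0.67
a = 1657.5 − 0.67(1250) = 820
Equilibrium: Y = 820 + 0.67Y + 599
0.33Y = 1419, so Y = 1419/0.33 = 4300

Y = 4300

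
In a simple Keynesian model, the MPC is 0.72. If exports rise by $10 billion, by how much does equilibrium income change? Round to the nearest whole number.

ΔY ≈ 36

The multiplier is 1/(1 − MPC) = 1/0.28.
ΔY = 10/0.28 = 35.71 ≈ 36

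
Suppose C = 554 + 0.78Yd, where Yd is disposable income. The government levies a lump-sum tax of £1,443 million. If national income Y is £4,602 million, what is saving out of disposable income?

Yd = Y − T = 4602 − 1443 = 3159
C = 554 + 0.78(3159) = 554 + 2464.02 = 3018.02
S = Yd − C = 3159 − 3018.02 = 140.98

S = 140.98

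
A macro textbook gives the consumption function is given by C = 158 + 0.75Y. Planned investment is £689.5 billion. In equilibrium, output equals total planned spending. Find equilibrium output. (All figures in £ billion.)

Y = 3390

Y = C + I = 158 + 0.75Y + 689.5
Y − 0.75Y = 847.5
0.25Y = 847.5, so Y = 847.5/0.25 = 3390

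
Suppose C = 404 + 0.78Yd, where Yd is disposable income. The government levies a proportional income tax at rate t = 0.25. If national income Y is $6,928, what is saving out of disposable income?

S = 739.12

Yd = (1 − 0.25)(6928) = 0.75(6928) = 5196
C = 404 + 0.78(5196) = 404 + 4052.88 = 4456.88
S = Yd − C = 5196 − 4456.88 = 739.12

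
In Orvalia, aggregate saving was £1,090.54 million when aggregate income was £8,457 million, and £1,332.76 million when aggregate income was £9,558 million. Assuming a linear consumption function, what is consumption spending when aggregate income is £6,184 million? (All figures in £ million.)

C = 5593.52

MPS = ΔS/ΔY = (1332.76 − 1090.54)/(9558 − 8457) = 242.22/1101 = 0.22
MPC = 1 − MPS = 0.78
Autonomous saving = 1090.54 − 0.22(8457) = -770, so a = 770
C = 770 + 0.78(6184) = 770 + 4823.52 = 5593.52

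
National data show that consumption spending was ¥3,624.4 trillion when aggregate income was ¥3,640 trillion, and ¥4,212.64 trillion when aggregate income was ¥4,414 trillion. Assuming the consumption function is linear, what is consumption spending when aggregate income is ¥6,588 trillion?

C = 5864.88

MPC = (4212.64 − 3624.4)/(4414 − 3640) = 588.24/774 = 0.76
a = 3624.4 − 0.76(3640) = 3624.4 − 2766.4 = 858
C = 858 + 0.76(6588) = 858 + 5006.88 = 5864.88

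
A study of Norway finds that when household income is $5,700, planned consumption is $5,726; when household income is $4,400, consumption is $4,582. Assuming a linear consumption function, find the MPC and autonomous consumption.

MPC = ΔC/ΔY = (5726 − 4582)/(5700 − 4400) = 1144/1300 = 0.88
a = C − MPC·Y = 4582 − 0.88(4400) = 4582 − 3872 = 710

MPC = 0.88; a = 710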